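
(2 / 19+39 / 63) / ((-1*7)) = -289 / 2793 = -0.10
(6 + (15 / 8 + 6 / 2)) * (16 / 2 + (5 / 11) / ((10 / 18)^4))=1527807 / 11000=138.89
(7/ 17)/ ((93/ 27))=63/ 527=0.12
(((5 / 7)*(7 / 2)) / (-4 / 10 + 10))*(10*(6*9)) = 1125 / 8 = 140.62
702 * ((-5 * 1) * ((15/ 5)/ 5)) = -2106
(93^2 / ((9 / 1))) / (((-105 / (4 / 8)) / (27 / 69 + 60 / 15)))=-97061 / 4830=-20.10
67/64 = 1.05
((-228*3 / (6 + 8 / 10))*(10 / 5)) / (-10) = 342 / 17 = 20.12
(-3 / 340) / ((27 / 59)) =-59 / 3060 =-0.02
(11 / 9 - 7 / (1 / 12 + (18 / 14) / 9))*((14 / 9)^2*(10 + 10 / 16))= -21170695 / 27702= -764.23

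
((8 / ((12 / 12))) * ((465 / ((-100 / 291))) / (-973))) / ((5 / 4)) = 216504 / 24325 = 8.90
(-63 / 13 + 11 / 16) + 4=-33 / 208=-0.16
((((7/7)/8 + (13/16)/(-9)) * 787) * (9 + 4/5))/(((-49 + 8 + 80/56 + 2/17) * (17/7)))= -1889587/676080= -2.79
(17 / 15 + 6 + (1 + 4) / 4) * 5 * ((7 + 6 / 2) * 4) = 5030 / 3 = 1676.67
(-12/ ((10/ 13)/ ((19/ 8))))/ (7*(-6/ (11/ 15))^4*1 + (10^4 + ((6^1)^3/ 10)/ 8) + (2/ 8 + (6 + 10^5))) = -3616327/ 13799406913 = -0.00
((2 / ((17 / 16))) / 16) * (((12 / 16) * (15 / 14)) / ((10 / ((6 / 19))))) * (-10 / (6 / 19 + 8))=-135 / 37604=-0.00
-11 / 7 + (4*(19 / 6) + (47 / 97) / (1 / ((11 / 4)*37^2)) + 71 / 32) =119773723 / 65184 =1837.47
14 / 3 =4.67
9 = 9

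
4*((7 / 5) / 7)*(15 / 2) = 6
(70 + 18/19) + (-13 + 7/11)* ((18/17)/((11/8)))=141220/2299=61.43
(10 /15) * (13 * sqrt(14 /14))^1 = 26 /3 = 8.67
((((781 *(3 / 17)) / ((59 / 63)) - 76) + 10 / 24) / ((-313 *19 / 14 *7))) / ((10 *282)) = -861587 / 100925109720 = -0.00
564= 564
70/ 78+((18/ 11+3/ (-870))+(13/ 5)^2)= 5779063/ 622050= 9.29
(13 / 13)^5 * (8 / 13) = 8 / 13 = 0.62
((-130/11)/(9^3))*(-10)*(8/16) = 650/8019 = 0.08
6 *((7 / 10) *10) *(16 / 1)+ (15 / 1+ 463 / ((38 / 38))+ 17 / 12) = 13817 / 12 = 1151.42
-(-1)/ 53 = 1/ 53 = 0.02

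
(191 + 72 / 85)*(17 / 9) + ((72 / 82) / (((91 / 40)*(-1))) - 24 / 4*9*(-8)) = 133307257 / 167895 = 793.99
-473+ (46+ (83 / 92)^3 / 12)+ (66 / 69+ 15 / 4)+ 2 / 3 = -1313072359 / 3114752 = -421.57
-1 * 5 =-5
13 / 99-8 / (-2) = 409 / 99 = 4.13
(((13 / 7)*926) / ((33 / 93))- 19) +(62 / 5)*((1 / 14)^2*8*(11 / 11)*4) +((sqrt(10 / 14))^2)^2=13016856 / 2695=4830.00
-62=-62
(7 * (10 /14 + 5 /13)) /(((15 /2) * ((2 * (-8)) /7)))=-35 /78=-0.45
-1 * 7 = -7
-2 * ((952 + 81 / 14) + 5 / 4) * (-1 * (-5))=-9590.36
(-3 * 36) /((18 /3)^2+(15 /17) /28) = -17136 /5717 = -3.00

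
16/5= 3.20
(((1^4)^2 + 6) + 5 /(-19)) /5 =128 /95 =1.35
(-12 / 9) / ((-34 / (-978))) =-652 / 17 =-38.35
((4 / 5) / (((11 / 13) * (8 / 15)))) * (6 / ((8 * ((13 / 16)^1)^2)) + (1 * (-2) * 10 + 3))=-28.12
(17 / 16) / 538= 17 / 8608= 0.00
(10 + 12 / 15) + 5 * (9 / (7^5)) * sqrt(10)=45 * sqrt(10) / 16807 + 54 / 5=10.81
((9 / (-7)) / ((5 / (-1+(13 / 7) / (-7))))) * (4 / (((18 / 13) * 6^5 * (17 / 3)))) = 403 / 18892440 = 0.00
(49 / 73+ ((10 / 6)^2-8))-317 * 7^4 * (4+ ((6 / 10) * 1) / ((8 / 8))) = -11501253937 / 3285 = -3501142.75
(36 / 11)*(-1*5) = -180 / 11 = -16.36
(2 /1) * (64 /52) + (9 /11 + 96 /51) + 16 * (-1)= -10.84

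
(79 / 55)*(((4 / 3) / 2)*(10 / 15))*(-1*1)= -316 / 495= -0.64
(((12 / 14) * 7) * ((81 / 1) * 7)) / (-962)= -1701 / 481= -3.54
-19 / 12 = -1.58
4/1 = 4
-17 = -17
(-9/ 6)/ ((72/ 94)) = -1.96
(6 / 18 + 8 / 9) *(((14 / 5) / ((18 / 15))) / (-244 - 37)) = -77 / 7587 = -0.01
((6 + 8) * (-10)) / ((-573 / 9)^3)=3780 / 6967871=0.00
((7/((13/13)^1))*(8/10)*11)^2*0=0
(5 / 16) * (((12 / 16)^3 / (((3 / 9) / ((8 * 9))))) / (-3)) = -1215 / 128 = -9.49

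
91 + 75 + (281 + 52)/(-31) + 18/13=63127/403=156.64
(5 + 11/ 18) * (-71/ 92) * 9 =-7171/ 184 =-38.97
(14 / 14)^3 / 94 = 1 / 94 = 0.01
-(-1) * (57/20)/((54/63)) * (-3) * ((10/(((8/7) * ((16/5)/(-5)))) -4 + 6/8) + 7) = 50673/512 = 98.97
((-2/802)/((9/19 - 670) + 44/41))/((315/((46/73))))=35834/4801602621375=0.00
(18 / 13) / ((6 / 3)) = 9 / 13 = 0.69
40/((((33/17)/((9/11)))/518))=1056720/121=8733.22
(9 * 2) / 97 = 18 / 97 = 0.19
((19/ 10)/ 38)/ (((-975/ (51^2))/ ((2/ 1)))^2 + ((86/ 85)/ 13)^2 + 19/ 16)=2540708820/ 62434688911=0.04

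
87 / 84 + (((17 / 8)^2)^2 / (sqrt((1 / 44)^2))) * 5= 32163009 / 7168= 4487.03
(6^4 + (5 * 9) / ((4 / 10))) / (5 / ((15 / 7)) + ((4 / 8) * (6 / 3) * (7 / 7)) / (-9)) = 25353 / 40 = 633.82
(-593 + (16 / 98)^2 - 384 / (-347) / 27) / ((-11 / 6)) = 8891996678 / 27493851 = 323.42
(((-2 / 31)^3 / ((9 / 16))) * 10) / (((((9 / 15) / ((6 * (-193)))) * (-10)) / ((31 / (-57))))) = 247040 / 492993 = 0.50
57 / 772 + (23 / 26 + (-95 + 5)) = -893621 / 10036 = -89.04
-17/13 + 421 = 5456/13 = 419.69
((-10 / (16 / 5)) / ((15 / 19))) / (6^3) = -95 / 5184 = -0.02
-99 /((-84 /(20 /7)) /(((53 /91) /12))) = 2915 /17836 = 0.16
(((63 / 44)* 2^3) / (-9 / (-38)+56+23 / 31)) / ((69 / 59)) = 2919084 / 16981613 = 0.17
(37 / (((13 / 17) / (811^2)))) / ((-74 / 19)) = -212443883 / 26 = -8170918.58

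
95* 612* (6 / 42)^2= 58140 / 49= 1186.53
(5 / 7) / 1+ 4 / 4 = 1.71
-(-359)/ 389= 359/ 389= 0.92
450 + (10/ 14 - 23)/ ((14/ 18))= 20646/ 49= 421.35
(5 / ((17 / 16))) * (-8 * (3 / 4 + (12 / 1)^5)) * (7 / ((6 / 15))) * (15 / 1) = -41803902000 / 17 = -2459053058.82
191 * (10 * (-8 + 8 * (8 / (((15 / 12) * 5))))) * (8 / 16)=2139.20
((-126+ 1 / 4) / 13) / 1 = -503 / 52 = -9.67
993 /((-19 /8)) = -7944 /19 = -418.11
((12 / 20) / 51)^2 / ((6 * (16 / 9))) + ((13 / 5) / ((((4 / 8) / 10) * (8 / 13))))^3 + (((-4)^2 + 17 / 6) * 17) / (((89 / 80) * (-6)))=111726436158503 / 185191200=603303.16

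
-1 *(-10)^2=-100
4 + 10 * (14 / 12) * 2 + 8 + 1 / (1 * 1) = 109 / 3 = 36.33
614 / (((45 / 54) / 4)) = 14736 / 5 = 2947.20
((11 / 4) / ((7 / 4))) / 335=11 / 2345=0.00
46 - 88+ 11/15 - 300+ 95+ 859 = 9191/15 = 612.73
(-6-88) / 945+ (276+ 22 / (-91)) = 3386468 / 12285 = 275.66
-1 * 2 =-2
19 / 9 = 2.11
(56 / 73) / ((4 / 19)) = 266 / 73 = 3.64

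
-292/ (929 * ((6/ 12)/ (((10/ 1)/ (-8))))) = 0.79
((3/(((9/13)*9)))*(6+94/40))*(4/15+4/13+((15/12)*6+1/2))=69806/2025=34.47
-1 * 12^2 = -144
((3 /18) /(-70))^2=1 /176400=0.00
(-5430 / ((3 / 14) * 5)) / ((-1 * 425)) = 5068 / 425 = 11.92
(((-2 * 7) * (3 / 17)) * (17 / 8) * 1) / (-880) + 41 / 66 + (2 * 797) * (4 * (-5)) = -336646177 / 10560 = -31879.37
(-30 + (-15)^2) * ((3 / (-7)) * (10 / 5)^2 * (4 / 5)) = -1872 / 7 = -267.43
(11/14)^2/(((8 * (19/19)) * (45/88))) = 1331/8820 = 0.15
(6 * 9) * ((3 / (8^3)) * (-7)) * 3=-1701 / 256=-6.64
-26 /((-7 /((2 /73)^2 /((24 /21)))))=13 /5329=0.00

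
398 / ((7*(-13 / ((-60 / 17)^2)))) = -1432800 / 26299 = -54.48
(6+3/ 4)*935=25245/ 4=6311.25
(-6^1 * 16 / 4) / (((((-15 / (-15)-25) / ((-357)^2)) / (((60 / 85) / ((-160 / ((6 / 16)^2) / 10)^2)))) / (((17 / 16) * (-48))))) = -92910321 / 262144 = -354.42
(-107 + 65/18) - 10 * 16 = -4741/18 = -263.39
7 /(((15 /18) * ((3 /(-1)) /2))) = -5.60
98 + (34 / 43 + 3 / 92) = 390945 / 3956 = 98.82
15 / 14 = 1.07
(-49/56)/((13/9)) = -63/104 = -0.61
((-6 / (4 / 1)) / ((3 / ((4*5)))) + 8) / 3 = -2 / 3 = -0.67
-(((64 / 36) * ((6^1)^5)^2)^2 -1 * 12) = -11555266180939764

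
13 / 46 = 0.28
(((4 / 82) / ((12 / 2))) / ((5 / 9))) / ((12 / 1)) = 1 / 820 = 0.00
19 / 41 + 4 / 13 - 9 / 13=42 / 533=0.08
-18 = -18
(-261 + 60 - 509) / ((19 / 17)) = -12070 / 19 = -635.26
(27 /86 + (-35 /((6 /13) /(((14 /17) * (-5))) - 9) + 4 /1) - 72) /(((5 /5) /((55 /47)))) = -313009345 /4189533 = -74.71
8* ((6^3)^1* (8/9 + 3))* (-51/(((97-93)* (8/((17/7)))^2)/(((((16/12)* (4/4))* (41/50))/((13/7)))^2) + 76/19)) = -41624115120/15695809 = -2651.93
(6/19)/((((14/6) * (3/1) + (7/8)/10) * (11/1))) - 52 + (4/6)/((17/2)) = -34863496/671517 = -51.92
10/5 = 2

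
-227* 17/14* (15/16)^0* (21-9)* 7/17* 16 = -21792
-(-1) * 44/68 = 0.65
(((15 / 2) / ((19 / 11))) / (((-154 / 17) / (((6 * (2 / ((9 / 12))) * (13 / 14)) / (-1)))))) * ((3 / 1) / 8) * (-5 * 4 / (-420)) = 3315 / 26068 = 0.13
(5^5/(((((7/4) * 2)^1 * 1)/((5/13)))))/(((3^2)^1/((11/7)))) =59.96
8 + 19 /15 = 139 /15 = 9.27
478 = 478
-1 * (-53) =53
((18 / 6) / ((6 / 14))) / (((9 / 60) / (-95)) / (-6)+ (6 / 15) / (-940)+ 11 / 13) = 16252600 / 1964223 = 8.27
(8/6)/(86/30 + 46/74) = 185/484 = 0.38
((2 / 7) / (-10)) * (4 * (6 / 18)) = -4 / 105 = -0.04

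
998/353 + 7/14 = 2349/706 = 3.33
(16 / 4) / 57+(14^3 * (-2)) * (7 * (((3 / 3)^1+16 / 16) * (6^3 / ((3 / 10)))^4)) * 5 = -5884600496947199996 / 57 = -103238605209599999.93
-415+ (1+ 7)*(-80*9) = -6175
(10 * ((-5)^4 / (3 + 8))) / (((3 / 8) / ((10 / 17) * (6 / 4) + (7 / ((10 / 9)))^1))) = 185000 / 17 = 10882.35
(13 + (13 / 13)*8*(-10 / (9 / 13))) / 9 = -923 / 81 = -11.40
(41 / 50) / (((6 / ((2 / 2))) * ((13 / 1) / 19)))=779 / 3900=0.20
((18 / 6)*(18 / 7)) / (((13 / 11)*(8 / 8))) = 594 / 91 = 6.53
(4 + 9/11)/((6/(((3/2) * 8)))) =106/11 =9.64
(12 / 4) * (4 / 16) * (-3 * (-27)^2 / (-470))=6561 / 1880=3.49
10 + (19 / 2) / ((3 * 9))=559 / 54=10.35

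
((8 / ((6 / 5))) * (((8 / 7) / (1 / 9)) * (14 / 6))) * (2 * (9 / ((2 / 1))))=1440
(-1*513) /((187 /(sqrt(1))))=-513 /187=-2.74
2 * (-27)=-54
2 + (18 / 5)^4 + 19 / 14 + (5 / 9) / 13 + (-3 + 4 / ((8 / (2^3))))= 176455063 / 1023750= 172.36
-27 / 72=-3 / 8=-0.38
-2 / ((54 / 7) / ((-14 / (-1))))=-98 / 27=-3.63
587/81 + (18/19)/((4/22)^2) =110515/3078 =35.90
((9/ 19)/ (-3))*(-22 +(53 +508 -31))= -1524/ 19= -80.21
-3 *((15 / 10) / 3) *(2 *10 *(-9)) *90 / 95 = 255.79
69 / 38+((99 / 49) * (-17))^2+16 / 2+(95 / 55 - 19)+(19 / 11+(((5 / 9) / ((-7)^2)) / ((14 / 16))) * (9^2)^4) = 560976921767 / 1003618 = 558954.62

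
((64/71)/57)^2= 4096/16378209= 0.00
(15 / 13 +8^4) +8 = 53367 / 13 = 4105.15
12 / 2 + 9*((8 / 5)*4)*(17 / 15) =1782 / 25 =71.28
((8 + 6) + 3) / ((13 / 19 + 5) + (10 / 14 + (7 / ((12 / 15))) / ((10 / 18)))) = 9044 / 11783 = 0.77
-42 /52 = -21 /26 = -0.81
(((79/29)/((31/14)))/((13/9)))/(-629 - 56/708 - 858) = -1761858/3076170331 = -0.00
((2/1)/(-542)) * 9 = -9/271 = -0.03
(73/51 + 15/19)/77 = 2152/74613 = 0.03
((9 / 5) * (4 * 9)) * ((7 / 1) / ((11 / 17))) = 38556 / 55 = 701.02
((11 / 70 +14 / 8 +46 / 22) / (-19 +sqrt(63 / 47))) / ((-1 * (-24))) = -5498201 / 624771840 - 6157 * sqrt(329) / 208257280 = -0.01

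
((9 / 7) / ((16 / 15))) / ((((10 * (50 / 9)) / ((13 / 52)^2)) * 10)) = 243 / 1792000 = 0.00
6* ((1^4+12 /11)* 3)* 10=4140 /11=376.36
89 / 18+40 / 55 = 5.67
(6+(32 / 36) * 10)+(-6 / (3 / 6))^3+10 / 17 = -262016 / 153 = -1712.52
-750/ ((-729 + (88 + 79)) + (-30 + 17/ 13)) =9750/ 7679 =1.27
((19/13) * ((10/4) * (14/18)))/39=665/9126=0.07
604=604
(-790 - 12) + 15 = -787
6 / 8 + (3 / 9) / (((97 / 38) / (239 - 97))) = 22457 / 1164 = 19.29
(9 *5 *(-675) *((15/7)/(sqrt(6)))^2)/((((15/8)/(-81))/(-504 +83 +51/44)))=-4637806875/11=-421618806.82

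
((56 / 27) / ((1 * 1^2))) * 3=56 / 9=6.22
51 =51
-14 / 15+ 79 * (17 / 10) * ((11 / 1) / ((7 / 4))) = 17708 / 21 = 843.24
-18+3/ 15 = -89/ 5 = -17.80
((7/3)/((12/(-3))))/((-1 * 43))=7/516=0.01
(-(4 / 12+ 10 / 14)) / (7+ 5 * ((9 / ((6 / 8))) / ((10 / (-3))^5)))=-110000 / 719691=-0.15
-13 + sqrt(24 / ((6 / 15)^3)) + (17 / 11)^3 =-12390 / 1331 + 5 * sqrt(15) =10.06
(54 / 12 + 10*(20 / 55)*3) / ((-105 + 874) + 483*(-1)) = 339 / 6292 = 0.05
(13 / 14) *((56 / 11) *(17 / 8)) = 221 / 22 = 10.05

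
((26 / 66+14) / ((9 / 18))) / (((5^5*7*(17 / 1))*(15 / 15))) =38 / 490875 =0.00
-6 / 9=-2 / 3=-0.67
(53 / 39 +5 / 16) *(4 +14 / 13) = 11473 / 1352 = 8.49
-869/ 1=-869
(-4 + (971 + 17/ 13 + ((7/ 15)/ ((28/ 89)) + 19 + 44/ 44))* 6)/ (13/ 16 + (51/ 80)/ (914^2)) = 5177029210016/ 705910283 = 7333.83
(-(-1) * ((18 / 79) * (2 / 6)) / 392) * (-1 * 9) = -27 / 15484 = -0.00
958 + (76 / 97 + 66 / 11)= 93584 / 97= 964.78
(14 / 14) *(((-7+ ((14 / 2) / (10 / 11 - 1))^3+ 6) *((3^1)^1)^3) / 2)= -6163209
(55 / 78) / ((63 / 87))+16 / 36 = 2323 / 1638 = 1.42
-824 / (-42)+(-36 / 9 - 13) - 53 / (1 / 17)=-18866 / 21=-898.38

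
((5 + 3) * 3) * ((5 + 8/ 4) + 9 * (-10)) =-1992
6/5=1.20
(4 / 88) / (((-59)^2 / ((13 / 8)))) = 13 / 612656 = 0.00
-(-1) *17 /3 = 17 /3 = 5.67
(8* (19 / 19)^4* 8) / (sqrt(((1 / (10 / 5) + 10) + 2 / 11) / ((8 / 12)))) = 128* sqrt(7755) / 705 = 15.99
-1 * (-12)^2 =-144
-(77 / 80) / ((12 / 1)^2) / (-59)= 77 / 679680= 0.00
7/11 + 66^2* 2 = 95839/11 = 8712.64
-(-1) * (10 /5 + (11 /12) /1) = 35 /12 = 2.92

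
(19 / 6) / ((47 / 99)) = 627 / 94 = 6.67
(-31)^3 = -29791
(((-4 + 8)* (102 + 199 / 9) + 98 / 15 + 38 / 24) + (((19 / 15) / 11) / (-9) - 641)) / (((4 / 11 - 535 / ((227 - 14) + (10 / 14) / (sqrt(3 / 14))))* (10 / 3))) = 86725961* sqrt(42) / 3481868088 + 1658831771737 / 87046702200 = 19.22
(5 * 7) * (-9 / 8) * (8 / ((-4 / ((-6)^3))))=-17010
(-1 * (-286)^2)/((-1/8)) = 654368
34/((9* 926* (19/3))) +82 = 2164079/26391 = 82.00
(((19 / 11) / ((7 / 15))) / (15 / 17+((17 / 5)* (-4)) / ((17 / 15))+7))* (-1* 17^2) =280041 / 1078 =259.78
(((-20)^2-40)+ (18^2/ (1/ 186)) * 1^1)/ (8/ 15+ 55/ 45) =2728080/ 79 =34532.66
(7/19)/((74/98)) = 343/703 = 0.49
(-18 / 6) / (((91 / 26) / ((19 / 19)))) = -6 / 7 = -0.86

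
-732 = -732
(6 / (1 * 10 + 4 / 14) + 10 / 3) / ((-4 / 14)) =-329 / 24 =-13.71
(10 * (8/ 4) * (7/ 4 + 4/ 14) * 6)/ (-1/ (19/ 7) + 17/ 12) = 389880/ 1673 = 233.04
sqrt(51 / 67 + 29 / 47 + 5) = sqrt(63247665) / 3149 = 2.53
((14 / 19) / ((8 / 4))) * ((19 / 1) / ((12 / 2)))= 7 / 6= 1.17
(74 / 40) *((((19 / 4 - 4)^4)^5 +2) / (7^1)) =81492871478261 / 153931627888640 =0.53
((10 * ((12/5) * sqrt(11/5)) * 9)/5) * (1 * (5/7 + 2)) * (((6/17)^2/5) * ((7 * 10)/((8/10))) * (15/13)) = 437.46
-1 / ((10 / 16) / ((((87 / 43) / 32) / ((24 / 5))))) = -0.02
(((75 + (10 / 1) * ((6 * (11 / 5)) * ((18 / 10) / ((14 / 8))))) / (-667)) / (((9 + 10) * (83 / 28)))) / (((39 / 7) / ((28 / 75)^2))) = -0.00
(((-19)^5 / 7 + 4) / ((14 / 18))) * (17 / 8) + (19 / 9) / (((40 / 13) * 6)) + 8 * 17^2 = -102041778827 / 105840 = -964113.56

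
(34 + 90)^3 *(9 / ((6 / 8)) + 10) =41945728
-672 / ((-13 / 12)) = 8064 / 13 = 620.31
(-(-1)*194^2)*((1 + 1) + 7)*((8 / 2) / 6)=225816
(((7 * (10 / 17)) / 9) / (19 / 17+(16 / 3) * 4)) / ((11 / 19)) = 266 / 7557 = 0.04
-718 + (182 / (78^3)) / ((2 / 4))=-718.00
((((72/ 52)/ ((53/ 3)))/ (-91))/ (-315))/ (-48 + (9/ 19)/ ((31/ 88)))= -0.00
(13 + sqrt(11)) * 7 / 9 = 7 * sqrt(11) / 9 + 91 / 9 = 12.69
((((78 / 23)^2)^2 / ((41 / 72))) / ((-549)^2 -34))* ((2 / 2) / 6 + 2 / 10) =444180672 / 1571694794785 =0.00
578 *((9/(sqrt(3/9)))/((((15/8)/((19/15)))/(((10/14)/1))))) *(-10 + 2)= -702848 *sqrt(3)/35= -34781.96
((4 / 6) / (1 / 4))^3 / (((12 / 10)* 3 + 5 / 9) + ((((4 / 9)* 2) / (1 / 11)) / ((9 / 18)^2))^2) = 7680 / 621203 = 0.01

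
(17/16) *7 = 119/16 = 7.44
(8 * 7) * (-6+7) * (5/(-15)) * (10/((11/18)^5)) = -352719360/161051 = -2190.11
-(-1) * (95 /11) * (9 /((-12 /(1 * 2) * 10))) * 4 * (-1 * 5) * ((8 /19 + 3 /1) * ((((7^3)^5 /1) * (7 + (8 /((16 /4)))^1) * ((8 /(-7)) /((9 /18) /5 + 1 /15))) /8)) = -35708444785499850 /11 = -3246222253227259.09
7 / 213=0.03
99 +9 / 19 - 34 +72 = 2612 / 19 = 137.47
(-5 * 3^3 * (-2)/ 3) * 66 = 5940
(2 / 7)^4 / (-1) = -16 / 2401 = -0.01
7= 7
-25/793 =-0.03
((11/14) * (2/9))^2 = 121/3969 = 0.03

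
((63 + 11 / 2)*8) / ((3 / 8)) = 4384 / 3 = 1461.33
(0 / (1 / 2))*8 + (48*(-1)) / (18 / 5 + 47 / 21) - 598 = -371614 / 613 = -606.22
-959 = -959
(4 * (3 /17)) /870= 2 /2465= 0.00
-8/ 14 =-4/ 7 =-0.57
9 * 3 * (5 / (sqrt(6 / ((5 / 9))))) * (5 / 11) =75 * sqrt(30) / 22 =18.67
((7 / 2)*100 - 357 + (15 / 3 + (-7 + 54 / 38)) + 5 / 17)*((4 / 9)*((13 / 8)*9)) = -30589 / 646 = -47.35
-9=-9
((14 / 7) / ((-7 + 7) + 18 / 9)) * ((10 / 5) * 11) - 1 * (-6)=28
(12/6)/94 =1/47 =0.02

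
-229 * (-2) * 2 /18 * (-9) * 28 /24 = -1603 /3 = -534.33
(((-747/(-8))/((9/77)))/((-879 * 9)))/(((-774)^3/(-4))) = -6391/7336421285328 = -0.00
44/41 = 1.07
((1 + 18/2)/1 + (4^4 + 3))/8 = 269/8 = 33.62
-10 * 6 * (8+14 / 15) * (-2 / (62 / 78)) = 41808 / 31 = 1348.65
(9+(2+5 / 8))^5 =6956883693 / 32768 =212307.24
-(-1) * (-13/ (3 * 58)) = -13/ 174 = -0.07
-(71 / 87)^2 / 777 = -5041 / 5881113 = -0.00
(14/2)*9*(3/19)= 9.95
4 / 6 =2 / 3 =0.67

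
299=299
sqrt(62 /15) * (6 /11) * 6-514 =-514 +12 * sqrt(930) /55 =-507.35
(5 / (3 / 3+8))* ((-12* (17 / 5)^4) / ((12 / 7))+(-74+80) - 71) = -208424 / 375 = -555.80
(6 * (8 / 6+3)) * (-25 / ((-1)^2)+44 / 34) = -10478 / 17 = -616.35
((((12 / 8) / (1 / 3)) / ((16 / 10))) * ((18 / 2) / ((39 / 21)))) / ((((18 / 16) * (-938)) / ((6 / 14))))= -135 / 24388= -0.01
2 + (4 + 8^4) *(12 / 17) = 2896.12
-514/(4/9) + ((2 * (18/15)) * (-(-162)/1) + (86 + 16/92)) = -156751/230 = -681.53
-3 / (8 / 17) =-51 / 8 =-6.38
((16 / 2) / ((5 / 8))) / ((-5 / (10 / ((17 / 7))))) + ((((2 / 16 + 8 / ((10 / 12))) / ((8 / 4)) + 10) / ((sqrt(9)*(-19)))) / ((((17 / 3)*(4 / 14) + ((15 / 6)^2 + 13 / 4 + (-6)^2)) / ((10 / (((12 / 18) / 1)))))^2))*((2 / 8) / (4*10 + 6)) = -10.54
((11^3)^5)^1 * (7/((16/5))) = 146203685929547785/16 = 9137730370596736.56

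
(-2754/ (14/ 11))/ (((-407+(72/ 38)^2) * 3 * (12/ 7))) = 607563/ 582524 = 1.04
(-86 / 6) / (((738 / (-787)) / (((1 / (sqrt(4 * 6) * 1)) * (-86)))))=-268.32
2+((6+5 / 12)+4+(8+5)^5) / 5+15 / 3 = 4456061 / 60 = 74267.68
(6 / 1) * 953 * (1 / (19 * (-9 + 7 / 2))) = -11436 / 209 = -54.72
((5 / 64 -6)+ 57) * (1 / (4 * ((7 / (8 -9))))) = -467 / 256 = -1.82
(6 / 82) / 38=3 / 1558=0.00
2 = 2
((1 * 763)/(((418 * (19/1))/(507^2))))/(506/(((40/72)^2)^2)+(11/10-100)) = 9429249375/1990420069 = 4.74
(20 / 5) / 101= 4 / 101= 0.04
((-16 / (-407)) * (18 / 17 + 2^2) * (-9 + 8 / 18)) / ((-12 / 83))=199864 / 16983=11.77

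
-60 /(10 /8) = -48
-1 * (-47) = 47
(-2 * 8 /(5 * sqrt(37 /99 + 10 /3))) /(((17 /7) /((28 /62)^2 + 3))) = -1034544 * sqrt(4037) /29978395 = -2.19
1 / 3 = 0.33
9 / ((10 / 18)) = 16.20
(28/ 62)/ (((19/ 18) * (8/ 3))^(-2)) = 80864/ 22599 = 3.58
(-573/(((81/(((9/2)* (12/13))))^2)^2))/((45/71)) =-216976/34701615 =-0.01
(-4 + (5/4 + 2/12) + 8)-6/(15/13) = 13/60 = 0.22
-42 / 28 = -3 / 2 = -1.50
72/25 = 2.88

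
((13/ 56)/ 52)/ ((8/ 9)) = 9/ 1792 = 0.01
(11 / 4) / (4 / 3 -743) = -33 / 8900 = -0.00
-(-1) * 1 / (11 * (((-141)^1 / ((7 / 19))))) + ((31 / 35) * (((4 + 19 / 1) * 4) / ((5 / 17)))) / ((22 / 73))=430993999 / 468825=919.31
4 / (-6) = -2 / 3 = -0.67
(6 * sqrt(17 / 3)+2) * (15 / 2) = 15+15 * sqrt(51) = 122.12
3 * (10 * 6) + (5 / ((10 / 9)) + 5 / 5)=371 / 2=185.50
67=67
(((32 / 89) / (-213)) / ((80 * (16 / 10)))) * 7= -7 / 75828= -0.00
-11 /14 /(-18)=11 /252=0.04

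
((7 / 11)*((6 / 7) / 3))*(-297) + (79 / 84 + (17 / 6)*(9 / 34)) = -2197 / 42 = -52.31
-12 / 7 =-1.71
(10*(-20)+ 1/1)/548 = -0.36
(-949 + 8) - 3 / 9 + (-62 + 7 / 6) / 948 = -5354669 / 5688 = -941.40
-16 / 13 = -1.23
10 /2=5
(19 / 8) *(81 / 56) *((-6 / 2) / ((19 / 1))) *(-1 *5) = 1215 / 448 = 2.71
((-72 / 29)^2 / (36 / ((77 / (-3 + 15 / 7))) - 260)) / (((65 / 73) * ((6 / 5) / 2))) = -16997904 / 383628037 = -0.04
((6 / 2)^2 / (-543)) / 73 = -3 / 13213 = -0.00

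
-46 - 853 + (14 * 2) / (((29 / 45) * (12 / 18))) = -24181 / 29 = -833.83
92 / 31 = 2.97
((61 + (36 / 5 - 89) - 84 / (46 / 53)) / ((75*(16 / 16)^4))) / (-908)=6761 / 3915750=0.00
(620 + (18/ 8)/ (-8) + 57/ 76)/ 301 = 19855/ 9632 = 2.06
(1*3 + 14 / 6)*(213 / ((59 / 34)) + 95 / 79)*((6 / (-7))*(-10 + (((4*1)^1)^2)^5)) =-594139278.73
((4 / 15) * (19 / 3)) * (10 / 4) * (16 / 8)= 76 / 9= 8.44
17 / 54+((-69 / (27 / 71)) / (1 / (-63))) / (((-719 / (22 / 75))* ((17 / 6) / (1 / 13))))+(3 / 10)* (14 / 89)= 4494067021 / 19091714850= 0.24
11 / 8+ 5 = 51 / 8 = 6.38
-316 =-316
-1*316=-316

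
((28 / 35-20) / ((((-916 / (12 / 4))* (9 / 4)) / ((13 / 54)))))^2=43264 / 955737225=0.00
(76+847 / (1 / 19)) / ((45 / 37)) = 598253 / 45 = 13294.51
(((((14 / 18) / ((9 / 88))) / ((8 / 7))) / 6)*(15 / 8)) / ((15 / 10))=2695 / 1944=1.39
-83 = -83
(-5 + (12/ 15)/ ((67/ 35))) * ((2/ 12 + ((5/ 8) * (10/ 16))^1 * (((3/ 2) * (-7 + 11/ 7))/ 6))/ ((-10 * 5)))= -299939/ 9004800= -0.03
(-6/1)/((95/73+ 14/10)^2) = -399675/486098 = -0.82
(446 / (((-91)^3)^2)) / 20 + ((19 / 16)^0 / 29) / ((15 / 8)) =9085908052057 / 494046249275670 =0.02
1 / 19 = 0.05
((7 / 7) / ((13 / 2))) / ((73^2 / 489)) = 978 / 69277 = 0.01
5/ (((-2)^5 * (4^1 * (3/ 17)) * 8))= -85/ 3072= -0.03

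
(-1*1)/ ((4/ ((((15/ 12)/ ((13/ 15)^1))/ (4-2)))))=-75/ 416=-0.18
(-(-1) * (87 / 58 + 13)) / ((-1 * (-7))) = 29 / 14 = 2.07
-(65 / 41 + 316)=-13021 / 41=-317.59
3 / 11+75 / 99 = 34 / 33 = 1.03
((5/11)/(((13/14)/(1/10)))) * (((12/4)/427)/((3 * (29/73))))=73/252967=0.00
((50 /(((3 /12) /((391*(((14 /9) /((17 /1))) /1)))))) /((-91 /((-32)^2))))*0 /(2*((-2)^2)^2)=0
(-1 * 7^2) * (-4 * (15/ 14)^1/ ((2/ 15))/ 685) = 315/ 137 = 2.30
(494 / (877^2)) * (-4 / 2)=-988 / 769129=-0.00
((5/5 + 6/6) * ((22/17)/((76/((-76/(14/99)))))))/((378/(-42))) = 242/119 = 2.03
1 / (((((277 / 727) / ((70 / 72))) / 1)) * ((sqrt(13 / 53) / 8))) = 50890 * sqrt(689) / 32409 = 41.22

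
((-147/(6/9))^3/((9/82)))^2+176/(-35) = 5342964341141145619/560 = 9541007752037760.03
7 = 7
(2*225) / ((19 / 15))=6750 / 19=355.26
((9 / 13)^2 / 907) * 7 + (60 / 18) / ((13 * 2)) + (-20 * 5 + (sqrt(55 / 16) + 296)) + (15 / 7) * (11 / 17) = sqrt(55) / 4 + 10808611225 / 54722031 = 199.37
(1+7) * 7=56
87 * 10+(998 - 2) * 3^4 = 81546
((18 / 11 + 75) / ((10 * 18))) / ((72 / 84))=1967 / 3960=0.50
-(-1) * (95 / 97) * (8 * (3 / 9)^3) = 760 / 2619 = 0.29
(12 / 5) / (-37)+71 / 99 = 11947 / 18315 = 0.65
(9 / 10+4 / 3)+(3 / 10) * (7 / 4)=331 / 120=2.76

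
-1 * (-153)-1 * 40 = 113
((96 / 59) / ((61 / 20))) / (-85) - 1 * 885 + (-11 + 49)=-51822385 / 61183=-847.01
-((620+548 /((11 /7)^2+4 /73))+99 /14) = -106708335 /126406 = -844.17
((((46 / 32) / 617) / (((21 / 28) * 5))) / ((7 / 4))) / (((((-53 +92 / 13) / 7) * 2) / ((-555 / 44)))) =11063 / 32414712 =0.00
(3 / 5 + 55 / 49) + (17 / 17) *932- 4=227782 / 245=929.72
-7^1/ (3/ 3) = -7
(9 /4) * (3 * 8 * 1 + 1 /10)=2169 /40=54.22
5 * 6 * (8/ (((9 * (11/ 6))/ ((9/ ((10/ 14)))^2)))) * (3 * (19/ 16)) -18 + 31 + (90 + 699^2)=27331186/ 55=496930.65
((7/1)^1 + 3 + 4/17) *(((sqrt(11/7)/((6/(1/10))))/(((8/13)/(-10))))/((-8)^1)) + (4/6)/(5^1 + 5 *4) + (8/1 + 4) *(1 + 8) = 108.46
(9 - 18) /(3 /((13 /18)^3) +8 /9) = -177957 /175040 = -1.02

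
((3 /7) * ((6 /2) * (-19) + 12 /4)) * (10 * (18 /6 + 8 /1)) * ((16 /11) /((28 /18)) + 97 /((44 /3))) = -941625 /49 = -19216.84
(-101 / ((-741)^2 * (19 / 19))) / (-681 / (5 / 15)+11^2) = 101 / 1055333682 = 0.00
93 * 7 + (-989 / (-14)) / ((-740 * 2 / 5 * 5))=13487731 / 20720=650.95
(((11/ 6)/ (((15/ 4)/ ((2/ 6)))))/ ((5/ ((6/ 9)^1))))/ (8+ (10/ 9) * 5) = 0.00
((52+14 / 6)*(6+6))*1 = 652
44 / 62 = 22 / 31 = 0.71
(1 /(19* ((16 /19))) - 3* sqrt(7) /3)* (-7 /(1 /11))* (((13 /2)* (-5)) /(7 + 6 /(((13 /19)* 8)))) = 65065 /3368 - 130130* sqrt(7) /421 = -798.48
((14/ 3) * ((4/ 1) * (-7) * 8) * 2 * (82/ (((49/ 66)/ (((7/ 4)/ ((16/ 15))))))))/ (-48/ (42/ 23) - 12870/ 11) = 1325940/ 4187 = 316.68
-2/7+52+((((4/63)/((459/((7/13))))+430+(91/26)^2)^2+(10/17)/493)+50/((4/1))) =1832700553023991619/9367271654832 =195649.34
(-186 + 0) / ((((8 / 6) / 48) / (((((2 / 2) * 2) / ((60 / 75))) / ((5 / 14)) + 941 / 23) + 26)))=-11383200 / 23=-494921.74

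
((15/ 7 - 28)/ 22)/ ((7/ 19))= -3439/ 1078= -3.19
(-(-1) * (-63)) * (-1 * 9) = 567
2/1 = 2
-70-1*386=-456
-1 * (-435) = 435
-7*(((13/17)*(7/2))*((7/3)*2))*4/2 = -8918/51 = -174.86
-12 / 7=-1.71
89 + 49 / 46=4143 / 46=90.07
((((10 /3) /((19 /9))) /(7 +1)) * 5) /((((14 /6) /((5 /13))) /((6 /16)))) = 3375 /55328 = 0.06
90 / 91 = 0.99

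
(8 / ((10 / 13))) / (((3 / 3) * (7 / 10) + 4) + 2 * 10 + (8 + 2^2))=104 / 367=0.28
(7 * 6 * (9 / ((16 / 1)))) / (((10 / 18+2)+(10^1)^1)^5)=11160261 / 147394814344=0.00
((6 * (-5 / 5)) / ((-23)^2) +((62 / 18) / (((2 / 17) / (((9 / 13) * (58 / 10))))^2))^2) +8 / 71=16099881.41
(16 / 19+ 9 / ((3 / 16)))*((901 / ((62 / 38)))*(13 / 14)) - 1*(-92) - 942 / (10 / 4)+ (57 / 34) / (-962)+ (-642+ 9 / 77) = 24118.62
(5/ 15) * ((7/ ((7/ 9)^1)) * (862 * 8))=20688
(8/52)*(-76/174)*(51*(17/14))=-10982/2639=-4.16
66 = 66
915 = 915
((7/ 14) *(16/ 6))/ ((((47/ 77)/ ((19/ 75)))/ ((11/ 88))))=1463/ 21150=0.07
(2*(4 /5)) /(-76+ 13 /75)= -120 /5687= -0.02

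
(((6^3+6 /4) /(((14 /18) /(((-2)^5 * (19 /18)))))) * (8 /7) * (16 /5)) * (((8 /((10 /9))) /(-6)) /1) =10156032 /245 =41453.19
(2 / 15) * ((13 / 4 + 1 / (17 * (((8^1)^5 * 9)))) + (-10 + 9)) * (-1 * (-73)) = 164693621 / 7520256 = 21.90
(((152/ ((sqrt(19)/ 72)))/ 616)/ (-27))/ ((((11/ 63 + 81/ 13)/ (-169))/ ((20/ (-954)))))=-0.08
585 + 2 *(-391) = -197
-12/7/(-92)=3/161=0.02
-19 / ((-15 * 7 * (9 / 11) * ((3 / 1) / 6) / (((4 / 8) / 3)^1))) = 209 / 2835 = 0.07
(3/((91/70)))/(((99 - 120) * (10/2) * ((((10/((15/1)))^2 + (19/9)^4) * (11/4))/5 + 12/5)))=-52488/32405737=-0.00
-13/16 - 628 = -10061/16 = -628.81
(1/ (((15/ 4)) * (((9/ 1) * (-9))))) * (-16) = 64/ 1215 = 0.05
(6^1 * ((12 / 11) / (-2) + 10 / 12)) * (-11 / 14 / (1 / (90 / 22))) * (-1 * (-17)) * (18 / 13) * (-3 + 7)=-523260 / 1001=-522.74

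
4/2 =2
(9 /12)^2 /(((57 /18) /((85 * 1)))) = 2295 /152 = 15.10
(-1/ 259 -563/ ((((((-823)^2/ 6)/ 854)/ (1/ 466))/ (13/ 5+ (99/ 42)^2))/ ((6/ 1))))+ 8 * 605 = 989077311757848/ 204373865815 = 4839.55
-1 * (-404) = 404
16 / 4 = 4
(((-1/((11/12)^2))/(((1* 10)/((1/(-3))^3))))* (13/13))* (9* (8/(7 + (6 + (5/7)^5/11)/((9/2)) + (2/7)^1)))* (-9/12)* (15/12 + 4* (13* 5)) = -103463892/14347423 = -7.21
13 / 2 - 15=-17 / 2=-8.50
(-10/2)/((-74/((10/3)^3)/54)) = 5000/37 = 135.14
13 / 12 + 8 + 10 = 229 / 12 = 19.08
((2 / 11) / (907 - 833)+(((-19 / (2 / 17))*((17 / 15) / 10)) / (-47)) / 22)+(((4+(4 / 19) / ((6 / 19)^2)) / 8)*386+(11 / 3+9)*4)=11897975651 / 34432200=345.55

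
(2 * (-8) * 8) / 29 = -128 / 29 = -4.41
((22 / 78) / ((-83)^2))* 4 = 44 / 268671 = 0.00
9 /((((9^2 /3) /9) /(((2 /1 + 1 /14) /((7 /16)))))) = 14.20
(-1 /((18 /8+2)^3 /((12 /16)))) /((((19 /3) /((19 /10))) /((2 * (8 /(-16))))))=72 /24565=0.00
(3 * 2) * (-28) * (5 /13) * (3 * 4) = -10080 /13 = -775.38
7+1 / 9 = 64 / 9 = 7.11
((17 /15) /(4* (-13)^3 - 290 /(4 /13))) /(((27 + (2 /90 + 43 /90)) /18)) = -136 /1783925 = -0.00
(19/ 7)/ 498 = 0.01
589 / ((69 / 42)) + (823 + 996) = 50083 / 23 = 2177.52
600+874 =1474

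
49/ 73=0.67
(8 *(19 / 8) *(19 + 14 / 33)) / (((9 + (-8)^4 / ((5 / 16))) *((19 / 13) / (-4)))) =-166660 / 2164173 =-0.08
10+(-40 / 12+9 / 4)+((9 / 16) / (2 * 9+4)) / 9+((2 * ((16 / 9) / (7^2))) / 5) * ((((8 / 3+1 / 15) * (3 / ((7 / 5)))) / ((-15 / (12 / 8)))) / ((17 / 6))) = 8.92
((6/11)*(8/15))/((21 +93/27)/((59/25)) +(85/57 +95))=10089/3705625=0.00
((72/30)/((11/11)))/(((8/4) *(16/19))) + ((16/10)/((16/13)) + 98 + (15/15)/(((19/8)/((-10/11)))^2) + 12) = 197213629/1747240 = 112.87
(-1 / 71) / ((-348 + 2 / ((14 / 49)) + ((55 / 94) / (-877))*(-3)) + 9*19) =82438 / 995014945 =0.00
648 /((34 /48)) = 15552 /17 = 914.82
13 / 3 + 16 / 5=113 / 15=7.53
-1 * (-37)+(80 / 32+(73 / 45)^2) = 170633 / 4050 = 42.13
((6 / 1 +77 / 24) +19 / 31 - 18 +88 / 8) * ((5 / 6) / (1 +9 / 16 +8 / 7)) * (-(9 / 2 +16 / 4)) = -1248905 / 169074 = -7.39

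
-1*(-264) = 264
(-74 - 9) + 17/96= -7951/96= -82.82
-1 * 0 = 0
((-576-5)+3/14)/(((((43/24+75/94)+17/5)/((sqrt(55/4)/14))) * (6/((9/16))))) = -2.41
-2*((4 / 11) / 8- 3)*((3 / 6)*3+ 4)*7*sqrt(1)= 227.50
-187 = -187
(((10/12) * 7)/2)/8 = 35/96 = 0.36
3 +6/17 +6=159/17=9.35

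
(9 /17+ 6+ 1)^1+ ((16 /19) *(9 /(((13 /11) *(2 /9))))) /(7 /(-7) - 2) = -8776 /4199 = -2.09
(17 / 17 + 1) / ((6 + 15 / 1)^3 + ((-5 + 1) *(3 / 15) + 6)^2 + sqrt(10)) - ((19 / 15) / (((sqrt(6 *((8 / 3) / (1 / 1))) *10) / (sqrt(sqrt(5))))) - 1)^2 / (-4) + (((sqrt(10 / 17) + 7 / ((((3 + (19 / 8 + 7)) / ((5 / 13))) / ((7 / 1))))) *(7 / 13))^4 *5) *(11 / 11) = -19 *5^(1 / 4) / 1200 - 1250 *sqrt(10) / 53917298151 + 361 *sqrt(5) / 1440000 + 7705622670088000 *sqrt(170) / 17595713932712487 + 9926427062481834944770124547973 / 1627992115961234875977344997492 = 11.78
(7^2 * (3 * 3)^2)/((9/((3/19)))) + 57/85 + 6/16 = 913149/12920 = 70.68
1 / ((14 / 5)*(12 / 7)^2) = 35 / 288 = 0.12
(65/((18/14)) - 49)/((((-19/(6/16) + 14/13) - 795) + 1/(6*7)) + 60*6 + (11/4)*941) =5096/6890031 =0.00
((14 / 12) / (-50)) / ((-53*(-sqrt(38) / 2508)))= -77*sqrt(38) / 2650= -0.18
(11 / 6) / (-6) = -11 / 36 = -0.31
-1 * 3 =-3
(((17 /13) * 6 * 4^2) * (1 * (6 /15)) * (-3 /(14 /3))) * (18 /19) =-264384 /8645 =-30.58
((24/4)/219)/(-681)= -2/49713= -0.00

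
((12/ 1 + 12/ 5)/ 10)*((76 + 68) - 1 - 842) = -25164/ 25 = -1006.56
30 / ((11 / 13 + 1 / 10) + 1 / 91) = 31.34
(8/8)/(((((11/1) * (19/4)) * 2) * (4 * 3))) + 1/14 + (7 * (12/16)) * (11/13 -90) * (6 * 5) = -1602349823/114114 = -14041.66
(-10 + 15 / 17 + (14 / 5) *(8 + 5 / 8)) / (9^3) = 5111 / 247860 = 0.02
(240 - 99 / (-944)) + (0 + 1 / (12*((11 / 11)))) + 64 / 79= 53918075 / 223728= 241.00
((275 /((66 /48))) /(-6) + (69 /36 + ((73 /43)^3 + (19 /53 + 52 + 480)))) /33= 25578265505 /1668692916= 15.33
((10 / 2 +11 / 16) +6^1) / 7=187 / 112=1.67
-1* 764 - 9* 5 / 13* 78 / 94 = -36043 / 47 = -766.87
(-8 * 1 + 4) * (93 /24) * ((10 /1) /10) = -31 /2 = -15.50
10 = 10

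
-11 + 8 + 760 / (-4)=-193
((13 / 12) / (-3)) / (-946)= 13 / 34056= 0.00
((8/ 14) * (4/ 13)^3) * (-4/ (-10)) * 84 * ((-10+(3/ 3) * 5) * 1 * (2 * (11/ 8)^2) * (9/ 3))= -69696/ 2197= -31.72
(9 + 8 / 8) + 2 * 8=26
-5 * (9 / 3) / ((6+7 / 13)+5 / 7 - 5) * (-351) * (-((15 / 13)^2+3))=-10123.02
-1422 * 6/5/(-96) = 711/40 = 17.78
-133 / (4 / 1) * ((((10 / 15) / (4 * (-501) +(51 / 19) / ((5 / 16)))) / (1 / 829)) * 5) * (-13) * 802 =-273015626975 / 568692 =-480076.43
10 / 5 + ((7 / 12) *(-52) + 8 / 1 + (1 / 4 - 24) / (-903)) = -73349 / 3612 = -20.31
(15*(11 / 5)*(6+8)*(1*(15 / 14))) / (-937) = -495 / 937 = -0.53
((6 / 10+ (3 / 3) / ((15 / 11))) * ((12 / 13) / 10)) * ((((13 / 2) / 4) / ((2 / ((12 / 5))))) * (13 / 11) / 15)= 26 / 1375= 0.02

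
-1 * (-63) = 63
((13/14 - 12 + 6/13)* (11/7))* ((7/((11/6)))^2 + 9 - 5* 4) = -59.66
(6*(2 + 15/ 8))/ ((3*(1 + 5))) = 31/ 24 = 1.29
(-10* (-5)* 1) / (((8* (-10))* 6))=-5 / 48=-0.10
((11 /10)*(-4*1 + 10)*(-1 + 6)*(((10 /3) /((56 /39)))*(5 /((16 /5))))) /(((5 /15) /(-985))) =-158461875 /448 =-353709.54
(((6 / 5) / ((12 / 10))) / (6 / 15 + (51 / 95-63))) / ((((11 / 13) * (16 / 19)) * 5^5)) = -4693 / 648560000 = -0.00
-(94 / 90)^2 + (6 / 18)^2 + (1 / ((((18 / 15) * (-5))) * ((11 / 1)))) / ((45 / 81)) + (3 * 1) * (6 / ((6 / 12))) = 1558937 / 44550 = 34.99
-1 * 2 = -2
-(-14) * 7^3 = 4802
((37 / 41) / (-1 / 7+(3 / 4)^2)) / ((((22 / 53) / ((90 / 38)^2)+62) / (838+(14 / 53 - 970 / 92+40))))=2219056871850 / 73817644883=30.06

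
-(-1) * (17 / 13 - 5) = -48 / 13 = -3.69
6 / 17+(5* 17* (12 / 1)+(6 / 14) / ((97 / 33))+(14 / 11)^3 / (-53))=830937848039 / 814277849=1020.46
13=13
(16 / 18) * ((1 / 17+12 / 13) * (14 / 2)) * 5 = 60760 / 1989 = 30.55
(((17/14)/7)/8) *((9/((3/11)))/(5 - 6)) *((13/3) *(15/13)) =-2805/784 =-3.58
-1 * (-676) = 676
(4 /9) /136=1 /306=0.00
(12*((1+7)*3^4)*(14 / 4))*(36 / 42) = 23328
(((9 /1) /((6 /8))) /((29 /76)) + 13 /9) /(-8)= -8585 /2088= -4.11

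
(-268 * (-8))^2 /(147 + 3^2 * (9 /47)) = 108023296 /3495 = 30907.95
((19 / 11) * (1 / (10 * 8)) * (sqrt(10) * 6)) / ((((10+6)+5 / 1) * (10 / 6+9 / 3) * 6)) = 19 * sqrt(10) / 86240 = 0.00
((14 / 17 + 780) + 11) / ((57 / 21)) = 94227 / 323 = 291.72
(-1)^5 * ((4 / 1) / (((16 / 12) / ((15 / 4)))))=-45 / 4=-11.25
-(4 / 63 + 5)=-319 / 63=-5.06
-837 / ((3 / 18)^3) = -180792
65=65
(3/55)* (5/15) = 0.02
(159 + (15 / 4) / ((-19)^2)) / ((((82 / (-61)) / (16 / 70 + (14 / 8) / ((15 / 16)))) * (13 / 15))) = -770344905 / 2693782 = -285.97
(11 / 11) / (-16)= -1 / 16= -0.06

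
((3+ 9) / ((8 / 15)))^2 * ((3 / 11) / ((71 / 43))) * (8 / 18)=29025 / 781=37.16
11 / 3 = 3.67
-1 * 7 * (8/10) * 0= 0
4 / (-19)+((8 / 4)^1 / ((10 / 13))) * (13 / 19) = 149 / 95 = 1.57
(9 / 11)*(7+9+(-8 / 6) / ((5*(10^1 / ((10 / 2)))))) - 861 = -848.02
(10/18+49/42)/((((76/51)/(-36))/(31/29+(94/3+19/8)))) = -12756035/8816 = -1446.92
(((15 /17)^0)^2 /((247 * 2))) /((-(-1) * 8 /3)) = 3 /3952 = 0.00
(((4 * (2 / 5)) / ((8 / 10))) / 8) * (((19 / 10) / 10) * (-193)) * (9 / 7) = -33003 / 2800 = -11.79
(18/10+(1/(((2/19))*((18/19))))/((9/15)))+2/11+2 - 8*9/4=2.69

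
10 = 10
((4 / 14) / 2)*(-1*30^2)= -128.57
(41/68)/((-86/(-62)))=1271/2924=0.43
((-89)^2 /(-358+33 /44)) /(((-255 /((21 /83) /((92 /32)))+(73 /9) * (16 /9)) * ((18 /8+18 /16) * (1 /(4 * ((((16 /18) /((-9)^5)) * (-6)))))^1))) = 908443648 /1103539802356197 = 0.00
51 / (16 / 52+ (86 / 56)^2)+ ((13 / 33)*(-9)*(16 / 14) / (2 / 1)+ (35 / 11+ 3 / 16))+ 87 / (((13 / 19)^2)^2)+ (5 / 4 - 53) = 349655480070103 / 956140481296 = 365.69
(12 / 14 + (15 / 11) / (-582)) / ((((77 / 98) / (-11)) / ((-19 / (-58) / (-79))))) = 242611 / 4888994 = 0.05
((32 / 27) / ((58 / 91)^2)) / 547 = 66248 / 12420729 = 0.01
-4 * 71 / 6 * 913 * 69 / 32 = -1490929 / 16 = -93183.06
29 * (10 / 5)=58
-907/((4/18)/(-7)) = 57141/2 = 28570.50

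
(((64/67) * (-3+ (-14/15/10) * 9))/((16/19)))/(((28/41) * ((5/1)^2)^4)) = -74784/4580078125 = -0.00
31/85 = 0.36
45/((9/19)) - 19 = 76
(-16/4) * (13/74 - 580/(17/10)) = 857958/629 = 1364.00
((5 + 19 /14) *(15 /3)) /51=445 /714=0.62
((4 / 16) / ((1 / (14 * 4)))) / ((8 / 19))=133 / 4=33.25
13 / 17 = 0.76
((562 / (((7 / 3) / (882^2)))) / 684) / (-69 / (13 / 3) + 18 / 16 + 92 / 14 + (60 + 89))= 421000944 / 216353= 1945.90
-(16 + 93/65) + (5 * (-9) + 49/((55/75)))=3137/715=4.39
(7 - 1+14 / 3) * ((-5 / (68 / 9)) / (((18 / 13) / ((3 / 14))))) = -130 / 119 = -1.09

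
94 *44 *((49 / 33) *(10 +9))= 350056 / 3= 116685.33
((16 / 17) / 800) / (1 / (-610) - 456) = -61 / 23643685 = -0.00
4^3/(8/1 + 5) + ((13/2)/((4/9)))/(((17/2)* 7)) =31985/6188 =5.17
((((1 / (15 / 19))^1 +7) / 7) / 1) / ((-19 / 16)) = -1984 / 1995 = -0.99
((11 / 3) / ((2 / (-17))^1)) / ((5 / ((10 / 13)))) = -187 / 39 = -4.79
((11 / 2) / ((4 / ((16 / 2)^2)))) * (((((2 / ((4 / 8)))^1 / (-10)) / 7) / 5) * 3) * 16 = -8448 / 175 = -48.27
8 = 8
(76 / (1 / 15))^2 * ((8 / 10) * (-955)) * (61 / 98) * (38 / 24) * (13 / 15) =-41555388680 / 49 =-848069156.73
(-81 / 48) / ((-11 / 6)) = 81 / 88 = 0.92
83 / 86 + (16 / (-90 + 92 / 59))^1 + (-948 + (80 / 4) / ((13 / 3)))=-942.60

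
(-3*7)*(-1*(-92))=-1932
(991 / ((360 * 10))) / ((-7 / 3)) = -991 / 8400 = -0.12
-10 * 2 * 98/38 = -980/19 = -51.58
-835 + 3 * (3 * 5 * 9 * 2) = -25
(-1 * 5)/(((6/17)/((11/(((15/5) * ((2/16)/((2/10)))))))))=-748/9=-83.11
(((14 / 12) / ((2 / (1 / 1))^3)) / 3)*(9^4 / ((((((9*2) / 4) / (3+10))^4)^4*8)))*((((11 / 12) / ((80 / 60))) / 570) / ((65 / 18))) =126122040386719625248 / 402462089485425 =313376.20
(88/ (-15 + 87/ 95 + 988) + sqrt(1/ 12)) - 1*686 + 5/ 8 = -253615623/ 370088 + sqrt(3)/ 6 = -685.00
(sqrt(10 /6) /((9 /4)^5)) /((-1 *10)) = -512 *sqrt(15) /885735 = -0.00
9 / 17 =0.53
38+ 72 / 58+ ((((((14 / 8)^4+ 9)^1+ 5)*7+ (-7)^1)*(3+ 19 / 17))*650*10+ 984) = 3891825193 / 928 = 4193777.15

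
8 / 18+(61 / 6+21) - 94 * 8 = -12967 / 18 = -720.39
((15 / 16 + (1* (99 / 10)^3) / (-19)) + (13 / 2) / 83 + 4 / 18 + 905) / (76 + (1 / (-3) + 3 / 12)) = 24274846169 / 2154970500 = 11.26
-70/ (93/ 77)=-5390/ 93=-57.96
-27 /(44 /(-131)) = 80.39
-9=-9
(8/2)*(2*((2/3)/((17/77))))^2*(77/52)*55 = 401749040/33813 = 11881.50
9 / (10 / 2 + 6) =9 / 11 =0.82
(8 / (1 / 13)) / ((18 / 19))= 988 / 9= 109.78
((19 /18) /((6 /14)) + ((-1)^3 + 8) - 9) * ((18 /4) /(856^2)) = 25 /8792832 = 0.00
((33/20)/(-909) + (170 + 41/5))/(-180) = -1079881/1090800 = -0.99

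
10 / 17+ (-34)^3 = -668158 / 17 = -39303.41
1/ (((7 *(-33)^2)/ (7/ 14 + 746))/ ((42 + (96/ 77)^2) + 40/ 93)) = 18104806273/ 4203299331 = 4.31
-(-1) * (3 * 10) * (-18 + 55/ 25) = -474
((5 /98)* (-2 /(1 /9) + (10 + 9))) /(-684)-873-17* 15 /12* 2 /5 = -59088713 /67032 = -881.50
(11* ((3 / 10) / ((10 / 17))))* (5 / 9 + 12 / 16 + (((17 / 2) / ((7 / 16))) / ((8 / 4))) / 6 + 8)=514811 / 8400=61.29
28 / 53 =0.53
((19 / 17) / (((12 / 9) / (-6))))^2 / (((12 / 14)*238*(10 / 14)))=68229 / 393040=0.17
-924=-924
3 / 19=0.16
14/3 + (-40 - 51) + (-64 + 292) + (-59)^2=10868/3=3622.67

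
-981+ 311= -670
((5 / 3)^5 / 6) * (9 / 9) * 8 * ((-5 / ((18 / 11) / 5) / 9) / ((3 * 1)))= -1718750 / 177147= -9.70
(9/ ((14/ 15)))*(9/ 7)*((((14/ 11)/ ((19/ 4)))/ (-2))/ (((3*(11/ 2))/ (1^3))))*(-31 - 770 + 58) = 1203660/ 16093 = 74.79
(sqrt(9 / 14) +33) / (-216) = -11 / 72 - sqrt(14) / 1008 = -0.16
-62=-62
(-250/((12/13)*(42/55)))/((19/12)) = -89375/399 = -224.00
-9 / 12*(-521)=1563 / 4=390.75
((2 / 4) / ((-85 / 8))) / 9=-4 / 765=-0.01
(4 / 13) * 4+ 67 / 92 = 2343 / 1196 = 1.96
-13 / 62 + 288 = 17843 / 62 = 287.79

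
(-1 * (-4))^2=16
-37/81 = -0.46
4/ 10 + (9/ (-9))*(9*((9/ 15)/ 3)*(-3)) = 29/ 5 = 5.80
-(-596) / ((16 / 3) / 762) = 85153.50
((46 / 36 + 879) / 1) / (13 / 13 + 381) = 15845 / 6876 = 2.30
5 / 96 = 0.05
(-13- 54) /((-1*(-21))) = -67 /21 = -3.19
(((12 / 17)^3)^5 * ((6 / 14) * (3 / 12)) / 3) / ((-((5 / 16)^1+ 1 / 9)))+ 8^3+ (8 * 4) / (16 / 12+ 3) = 8252656139014059045641248 / 15889310358930987466943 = 519.38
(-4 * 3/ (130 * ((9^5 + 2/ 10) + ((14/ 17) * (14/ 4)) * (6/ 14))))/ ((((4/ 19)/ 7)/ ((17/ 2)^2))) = -14739/ 3924856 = -0.00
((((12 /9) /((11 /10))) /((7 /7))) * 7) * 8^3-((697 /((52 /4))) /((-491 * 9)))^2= 157703535822181 /36301735899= 4344.24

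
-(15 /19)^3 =-3375 /6859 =-0.49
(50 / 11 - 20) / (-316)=85 / 1738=0.05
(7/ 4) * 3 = 21/ 4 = 5.25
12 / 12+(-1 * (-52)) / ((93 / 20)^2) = 29449 / 8649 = 3.40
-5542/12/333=-2771/1998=-1.39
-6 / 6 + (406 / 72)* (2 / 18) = -121 / 324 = -0.37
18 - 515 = -497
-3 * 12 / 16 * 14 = -31.50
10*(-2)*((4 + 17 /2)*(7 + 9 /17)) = -1882.35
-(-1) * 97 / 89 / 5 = 97 / 445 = 0.22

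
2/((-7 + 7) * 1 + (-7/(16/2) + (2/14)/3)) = -336/139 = -2.42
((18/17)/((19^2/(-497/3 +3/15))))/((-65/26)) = 1752/9025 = 0.19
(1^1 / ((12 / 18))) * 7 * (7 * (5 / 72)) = 245 / 48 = 5.10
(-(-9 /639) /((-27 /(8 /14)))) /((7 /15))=-20 /31311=-0.00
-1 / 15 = -0.07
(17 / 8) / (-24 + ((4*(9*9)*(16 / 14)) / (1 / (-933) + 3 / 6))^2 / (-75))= -1061782225 / 3681544212672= -0.00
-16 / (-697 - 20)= 0.02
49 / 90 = 0.54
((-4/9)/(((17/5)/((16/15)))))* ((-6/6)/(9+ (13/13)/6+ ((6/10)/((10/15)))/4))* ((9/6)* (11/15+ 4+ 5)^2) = 5456896/2586465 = 2.11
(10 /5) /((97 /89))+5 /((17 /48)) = 26306 /1649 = 15.95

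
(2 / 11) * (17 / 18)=17 / 99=0.17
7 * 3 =21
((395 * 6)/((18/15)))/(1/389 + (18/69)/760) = 6714723500/9907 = 677775.66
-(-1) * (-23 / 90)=-23 / 90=-0.26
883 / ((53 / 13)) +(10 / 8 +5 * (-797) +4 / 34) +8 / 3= -40700485 / 10812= -3764.38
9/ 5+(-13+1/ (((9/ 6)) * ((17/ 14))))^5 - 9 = -516236942893411/ 1725126255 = -299245.89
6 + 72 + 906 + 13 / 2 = 1981 / 2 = 990.50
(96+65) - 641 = -480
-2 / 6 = -1 / 3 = -0.33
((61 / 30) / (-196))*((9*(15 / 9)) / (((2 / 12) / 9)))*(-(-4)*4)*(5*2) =-65880 / 49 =-1344.49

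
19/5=3.80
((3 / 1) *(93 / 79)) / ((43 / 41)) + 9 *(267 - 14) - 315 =1965.37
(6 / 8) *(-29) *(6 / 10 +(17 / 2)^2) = -126759 / 80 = -1584.49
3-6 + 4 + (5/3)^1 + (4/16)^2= 131/48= 2.73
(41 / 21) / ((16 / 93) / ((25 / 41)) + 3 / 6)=63550 / 25459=2.50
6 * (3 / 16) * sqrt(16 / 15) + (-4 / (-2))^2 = 3 * sqrt(15) / 10 + 4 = 5.16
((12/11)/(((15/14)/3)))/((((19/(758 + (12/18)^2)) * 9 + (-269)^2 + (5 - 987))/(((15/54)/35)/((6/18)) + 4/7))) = 136520/5359580523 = 0.00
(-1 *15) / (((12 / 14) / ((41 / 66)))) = -1435 / 132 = -10.87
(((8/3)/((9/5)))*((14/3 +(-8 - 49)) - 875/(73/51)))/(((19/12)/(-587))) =13649957120/37449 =364494.57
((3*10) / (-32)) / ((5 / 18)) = -27 / 8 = -3.38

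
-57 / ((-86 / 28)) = 798 / 43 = 18.56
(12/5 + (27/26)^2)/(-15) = -3919/16900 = -0.23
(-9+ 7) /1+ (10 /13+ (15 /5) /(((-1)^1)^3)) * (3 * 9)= -809 /13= -62.23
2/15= 0.13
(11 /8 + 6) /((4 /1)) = 59 /32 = 1.84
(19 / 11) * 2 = 38 / 11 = 3.45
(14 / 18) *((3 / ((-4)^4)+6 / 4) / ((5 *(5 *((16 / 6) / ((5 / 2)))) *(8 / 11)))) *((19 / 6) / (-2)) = -62909 / 655360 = -0.10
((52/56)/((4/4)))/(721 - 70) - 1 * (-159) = 1449139/9114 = 159.00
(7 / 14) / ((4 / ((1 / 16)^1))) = 0.01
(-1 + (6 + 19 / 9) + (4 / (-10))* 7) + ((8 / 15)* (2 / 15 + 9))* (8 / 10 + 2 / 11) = 112534 / 12375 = 9.09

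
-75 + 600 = 525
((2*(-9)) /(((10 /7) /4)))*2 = -504 /5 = -100.80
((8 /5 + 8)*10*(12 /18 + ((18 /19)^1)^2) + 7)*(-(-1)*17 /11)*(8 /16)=964495 /7942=121.44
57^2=3249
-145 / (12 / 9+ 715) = -435 / 2149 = -0.20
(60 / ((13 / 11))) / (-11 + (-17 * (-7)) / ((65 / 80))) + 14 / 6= 4769 / 1761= 2.71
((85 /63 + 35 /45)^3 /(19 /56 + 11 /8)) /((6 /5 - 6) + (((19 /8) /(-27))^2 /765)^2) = -350383378284748800 /299623030489747391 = -1.17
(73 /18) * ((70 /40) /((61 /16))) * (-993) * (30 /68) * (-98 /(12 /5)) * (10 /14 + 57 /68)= 51700.23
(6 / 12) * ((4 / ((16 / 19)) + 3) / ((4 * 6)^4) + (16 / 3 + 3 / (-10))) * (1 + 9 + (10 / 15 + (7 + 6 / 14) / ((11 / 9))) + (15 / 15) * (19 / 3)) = 8478559229 / 145981440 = 58.08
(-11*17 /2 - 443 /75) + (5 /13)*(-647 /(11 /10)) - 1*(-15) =-6663023 /21450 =-310.63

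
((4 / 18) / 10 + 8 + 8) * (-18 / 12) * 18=-2163 / 5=-432.60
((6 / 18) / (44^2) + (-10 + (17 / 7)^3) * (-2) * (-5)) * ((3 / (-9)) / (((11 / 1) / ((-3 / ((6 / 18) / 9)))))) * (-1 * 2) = -775196847 / 3652264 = -212.25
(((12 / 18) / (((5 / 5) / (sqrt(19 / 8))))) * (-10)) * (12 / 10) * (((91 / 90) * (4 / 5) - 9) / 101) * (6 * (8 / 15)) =58976 * sqrt(38) / 113625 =3.20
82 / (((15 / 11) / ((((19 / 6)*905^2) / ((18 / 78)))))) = 18247385585 / 27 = 675829095.74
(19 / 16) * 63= 1197 / 16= 74.81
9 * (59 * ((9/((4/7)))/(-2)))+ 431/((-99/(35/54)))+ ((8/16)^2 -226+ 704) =-79253311/21384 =-3706.20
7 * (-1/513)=-7/513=-0.01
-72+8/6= -212/3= -70.67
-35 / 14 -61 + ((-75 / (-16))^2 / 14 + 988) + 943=6698745 / 3584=1869.07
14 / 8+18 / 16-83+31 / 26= -8209 / 104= -78.93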